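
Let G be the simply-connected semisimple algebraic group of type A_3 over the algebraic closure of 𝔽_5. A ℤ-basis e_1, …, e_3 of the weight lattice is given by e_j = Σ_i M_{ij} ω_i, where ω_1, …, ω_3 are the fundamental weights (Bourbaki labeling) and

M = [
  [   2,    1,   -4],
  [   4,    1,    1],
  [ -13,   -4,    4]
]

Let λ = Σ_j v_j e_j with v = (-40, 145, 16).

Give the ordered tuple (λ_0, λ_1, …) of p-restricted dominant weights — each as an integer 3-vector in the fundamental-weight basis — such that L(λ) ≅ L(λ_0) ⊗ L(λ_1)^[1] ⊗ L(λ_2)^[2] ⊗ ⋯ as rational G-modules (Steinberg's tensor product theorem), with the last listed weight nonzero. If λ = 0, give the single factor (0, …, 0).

ω-coordinates c = M·v, v = (-40, 145, 16):
  c_1 = (2)·(-40) + (1)·(145) + (-4)·(16) = 1
  c_2 = (4)·(-40) + (1)·(145) + (1)·(16) = 1
  c_3 = (-13)·(-40) + (-4)·(145) + (4)·(16) = 4
Expand coordinatewise in base 5:
  c_1 = 1 = 1·5^0
  c_2 = 1 = 1·5^0
  c_3 = 4 = 4·5^0
Factor λ_0 = (1, 1, 4)

((1, 1, 4),)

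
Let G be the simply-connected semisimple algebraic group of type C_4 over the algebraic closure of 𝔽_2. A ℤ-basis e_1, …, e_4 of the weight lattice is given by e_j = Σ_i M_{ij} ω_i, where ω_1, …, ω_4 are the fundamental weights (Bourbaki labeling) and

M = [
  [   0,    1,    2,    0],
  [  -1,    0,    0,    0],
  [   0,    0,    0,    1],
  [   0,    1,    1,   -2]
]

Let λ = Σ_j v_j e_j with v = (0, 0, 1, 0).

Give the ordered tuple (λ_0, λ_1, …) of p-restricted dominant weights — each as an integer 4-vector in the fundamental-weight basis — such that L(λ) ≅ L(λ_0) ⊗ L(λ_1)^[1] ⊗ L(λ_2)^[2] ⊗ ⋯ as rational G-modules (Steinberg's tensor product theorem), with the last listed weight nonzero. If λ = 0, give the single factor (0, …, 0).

ω-coordinates c = M·v, v = (0, 0, 1, 0):
  c_1 = (0)·(0) + (1)·(0) + (2)·(1) + (0)·(0) = 2
  c_2 = (-1)·(0) + (0)·(0) + (0)·(1) + (0)·(0) = 0
  c_3 = (0)·(0) + (0)·(0) + (0)·(1) + (1)·(0) = 0
  c_4 = (0)·(0) + (1)·(0) + (1)·(1) + (-2)·(0) = 1
Writing each c_i in base p = 2:
  c_1 = 2 = 0·2^0 + 1·2^1
  c_2 = 0
  c_3 = 0
  c_4 = 1 = 1·2^0
λ_0 = (0, 0, 0, 1)
λ_1 = (1, 0, 0, 0)

((0, 0, 0, 1), (1, 0, 0, 0))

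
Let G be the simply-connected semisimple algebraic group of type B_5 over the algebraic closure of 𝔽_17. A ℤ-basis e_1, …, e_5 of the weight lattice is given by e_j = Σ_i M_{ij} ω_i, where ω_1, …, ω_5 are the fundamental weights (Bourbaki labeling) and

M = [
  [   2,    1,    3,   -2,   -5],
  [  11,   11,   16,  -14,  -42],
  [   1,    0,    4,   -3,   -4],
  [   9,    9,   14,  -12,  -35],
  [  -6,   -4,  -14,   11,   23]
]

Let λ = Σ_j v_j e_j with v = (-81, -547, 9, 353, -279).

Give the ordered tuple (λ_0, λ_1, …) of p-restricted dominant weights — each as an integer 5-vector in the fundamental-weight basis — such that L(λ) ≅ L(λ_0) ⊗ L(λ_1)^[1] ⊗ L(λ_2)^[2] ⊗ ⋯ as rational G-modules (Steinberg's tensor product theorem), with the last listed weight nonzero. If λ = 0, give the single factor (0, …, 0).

((7, 12, 12, 3, 14),)

Compute c_i = Σ_j M_{ij} v_j with v = (-81, -547, 9, 353, -279):
  c_1 = (2)·(-81) + (1)·(-547) + 3·9 + (-2)·(353) + (-5)·(-279) = 7
  c_2 = (11)·(-81) + (11)·(-547) + 16·9 + (-14)·(353) + (-42)·(-279) = 12
  c_3 = (1)·(-81) + (0)·(-547) + 4·9 + (-3)·(353) + (-4)·(-279) = 12
  c_4 = (9)·(-81) + (9)·(-547) + 14·9 + (-12)·(353) + (-35)·(-279) = 3
  c_5 = (-6)·(-81) + (-4)·(-547) + (-14)·(9) + 11·353 + (23)·(-279) = 14
Expand coordinatewise in base 17:
  c_1 = 7 = 7·17^0
  c_2 = 12 = 12·17^0
  c_3 = 12 = 12·17^0
  c_4 = 3 = 3·17^0
  c_5 = 14 = 14·17^0
p-restricted factor λ_0 = (7, 12, 12, 3, 14)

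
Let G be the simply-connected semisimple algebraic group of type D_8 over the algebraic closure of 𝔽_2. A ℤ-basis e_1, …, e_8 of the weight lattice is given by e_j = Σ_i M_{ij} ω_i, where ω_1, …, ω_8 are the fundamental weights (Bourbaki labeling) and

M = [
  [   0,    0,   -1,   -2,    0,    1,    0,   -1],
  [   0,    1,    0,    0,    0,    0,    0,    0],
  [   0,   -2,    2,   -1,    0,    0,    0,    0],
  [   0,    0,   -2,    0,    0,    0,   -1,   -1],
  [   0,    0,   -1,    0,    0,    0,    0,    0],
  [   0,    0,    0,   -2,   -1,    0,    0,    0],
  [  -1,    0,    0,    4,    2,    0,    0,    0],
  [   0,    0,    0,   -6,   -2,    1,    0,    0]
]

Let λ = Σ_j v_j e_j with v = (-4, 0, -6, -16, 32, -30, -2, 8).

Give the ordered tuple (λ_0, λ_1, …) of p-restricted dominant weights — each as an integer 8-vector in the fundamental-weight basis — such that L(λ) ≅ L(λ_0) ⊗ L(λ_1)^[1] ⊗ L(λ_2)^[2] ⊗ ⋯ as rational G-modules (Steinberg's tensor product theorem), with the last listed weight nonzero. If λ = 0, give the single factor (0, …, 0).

Change of basis e → ω: c = M·v where v = (-4, 0, -6, -16, 32, -30, -2, 8):
  c_1 = (0)·(-4) + 0·0 + (-1)·(-6) + (-2)·(-16) + 0·32 + (1)·(-30) + (0)·(-2) + (-1)·(8) = 0
  c_2 = (0)·(-4) + 1·0 + (0)·(-6) + (0)·(-16) + 0·32 + (0)·(-30) + (0)·(-2) + 0·8 = 0
  c_3 = (0)·(-4) + (-2)·(0) + (2)·(-6) + (-1)·(-16) + 0·32 + (0)·(-30) + (0)·(-2) + 0·8 = 4
  c_4 = (0)·(-4) + 0·0 + (-2)·(-6) + (0)·(-16) + 0·32 + (0)·(-30) + (-1)·(-2) + (-1)·(8) = 6
  c_5 = (0)·(-4) + 0·0 + (-1)·(-6) + (0)·(-16) + 0·32 + (0)·(-30) + (0)·(-2) + 0·8 = 6
  c_6 = (0)·(-4) + 0·0 + (0)·(-6) + (-2)·(-16) + (-1)·(32) + (0)·(-30) + (0)·(-2) + 0·8 = 0
  c_7 = (-1)·(-4) + 0·0 + (0)·(-6) + (4)·(-16) + 2·32 + (0)·(-30) + (0)·(-2) + 0·8 = 4
  c_8 = (0)·(-4) + 0·0 + (0)·(-6) + (-6)·(-16) + (-2)·(32) + (1)·(-30) + (0)·(-2) + 0·8 = 2
p = 2; digits c_i = Σ_j d_{ij}·2^j, 0 ≤ d_{ij} < 2:
  c_1 = 0
  c_2 = 0
  c_3 = 4 = 0·2^0 + 0·2^1 + 1·2^2
  c_4 = 6 = 0·2^0 + 1·2^1 + 1·2^2
  c_5 = 6 = 0·2^0 + 1·2^1 + 1·2^2
  c_6 = 0
  c_7 = 4 = 0·2^0 + 0·2^1 + 1·2^2
  c_8 = 2 = 0·2^0 + 1·2^1
p-restricted factor λ_0 = (0, 0, 0, 0, 0, 0, 0, 0)
p-restricted factor λ_1 = (0, 0, 0, 1, 1, 0, 0, 1)
p-restricted factor λ_2 = (0, 0, 1, 1, 1, 0, 1, 0)

((0, 0, 0, 0, 0, 0, 0, 0), (0, 0, 0, 1, 1, 0, 0, 1), (0, 0, 1, 1, 1, 0, 1, 0))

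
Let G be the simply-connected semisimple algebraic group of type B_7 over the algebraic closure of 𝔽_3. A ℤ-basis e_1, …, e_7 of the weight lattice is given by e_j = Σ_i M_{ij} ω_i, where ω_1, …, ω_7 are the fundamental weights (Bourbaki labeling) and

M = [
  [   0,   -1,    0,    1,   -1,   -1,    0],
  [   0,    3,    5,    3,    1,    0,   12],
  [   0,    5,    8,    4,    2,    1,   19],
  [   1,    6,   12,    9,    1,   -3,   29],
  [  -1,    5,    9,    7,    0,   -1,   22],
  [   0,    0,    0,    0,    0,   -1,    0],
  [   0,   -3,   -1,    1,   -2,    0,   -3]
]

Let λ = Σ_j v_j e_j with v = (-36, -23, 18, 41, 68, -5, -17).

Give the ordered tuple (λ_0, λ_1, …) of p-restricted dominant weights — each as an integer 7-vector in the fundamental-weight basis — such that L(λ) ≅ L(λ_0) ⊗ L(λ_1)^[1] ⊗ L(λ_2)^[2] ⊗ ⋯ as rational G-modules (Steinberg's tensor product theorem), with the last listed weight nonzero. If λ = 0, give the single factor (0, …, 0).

((1, 2, 1, 1, 1, 2, 1), (0, 2, 0, 0, 0, 1, 2))

ω-coordinates c = M·v, v = (-36, -23, 18, 41, 68, -5, -17):
  c_1 = (0)·(-36) + (-1)·(-23) + (0)·(18) + (1)·(41) + (-1)·(68) + (-1)·(-5) + (0)·(-17) = 1
  c_2 = (0)·(-36) + (3)·(-23) + (5)·(18) + (3)·(41) + (1)·(68) + (0)·(-5) + (12)·(-17) = 8
  c_3 = (0)·(-36) + (5)·(-23) + (8)·(18) + (4)·(41) + (2)·(68) + (1)·(-5) + (19)·(-17) = 1
  c_4 = (1)·(-36) + (6)·(-23) + (12)·(18) + (9)·(41) + (1)·(68) + (-3)·(-5) + (29)·(-17) = 1
  c_5 = (-1)·(-36) + (5)·(-23) + (9)·(18) + (7)·(41) + (0)·(68) + (-1)·(-5) + (22)·(-17) = 1
  c_6 = (0)·(-36) + (0)·(-23) + (0)·(18) + (0)·(41) + (0)·(68) + (-1)·(-5) + (0)·(-17) = 5
  c_7 = (0)·(-36) + (-3)·(-23) + (-1)·(18) + (1)·(41) + (-2)·(68) + (0)·(-5) + (-3)·(-17) = 7
Base-3 expansion of each c_i:
  c_1 = 1 = 1·3^0
  c_2 = 8 = 2·3^0 + 2·3^1
  c_3 = 1 = 1·3^0
  c_4 = 1 = 1·3^0
  c_5 = 1 = 1·3^0
  c_6 = 5 = 2·3^0 + 1·3^1
  c_7 = 7 = 1·3^0 + 2·3^1
λ_0 = (1, 2, 1, 1, 1, 2, 1)
λ_1 = (0, 2, 0, 0, 0, 1, 2)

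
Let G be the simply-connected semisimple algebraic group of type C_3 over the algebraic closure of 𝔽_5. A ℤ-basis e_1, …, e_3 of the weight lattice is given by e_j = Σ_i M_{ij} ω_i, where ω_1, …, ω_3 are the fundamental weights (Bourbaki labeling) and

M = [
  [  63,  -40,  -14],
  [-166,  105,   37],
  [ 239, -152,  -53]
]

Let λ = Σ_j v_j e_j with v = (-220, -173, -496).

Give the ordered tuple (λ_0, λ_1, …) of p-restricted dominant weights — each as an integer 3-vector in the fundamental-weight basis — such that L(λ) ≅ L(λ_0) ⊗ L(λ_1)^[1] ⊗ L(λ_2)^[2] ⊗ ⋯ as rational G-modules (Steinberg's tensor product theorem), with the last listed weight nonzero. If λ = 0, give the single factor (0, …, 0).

((4, 3, 4),)

ω-coordinates c = M·v, v = (-220, -173, -496):
  c_1 = (63)·(-220) + (-40)·(-173) + (-14)·(-496) = 4
  c_2 = (-166)·(-220) + (105)·(-173) + (37)·(-496) = 3
  c_3 = (239)·(-220) + (-152)·(-173) + (-53)·(-496) = 4
Expand coordinatewise in base 5:
  c_1 = 4 = 4·5^0
  c_2 = 3 = 3·5^0
  c_3 = 4 = 4·5^0
λ_0 = (4, 3, 4)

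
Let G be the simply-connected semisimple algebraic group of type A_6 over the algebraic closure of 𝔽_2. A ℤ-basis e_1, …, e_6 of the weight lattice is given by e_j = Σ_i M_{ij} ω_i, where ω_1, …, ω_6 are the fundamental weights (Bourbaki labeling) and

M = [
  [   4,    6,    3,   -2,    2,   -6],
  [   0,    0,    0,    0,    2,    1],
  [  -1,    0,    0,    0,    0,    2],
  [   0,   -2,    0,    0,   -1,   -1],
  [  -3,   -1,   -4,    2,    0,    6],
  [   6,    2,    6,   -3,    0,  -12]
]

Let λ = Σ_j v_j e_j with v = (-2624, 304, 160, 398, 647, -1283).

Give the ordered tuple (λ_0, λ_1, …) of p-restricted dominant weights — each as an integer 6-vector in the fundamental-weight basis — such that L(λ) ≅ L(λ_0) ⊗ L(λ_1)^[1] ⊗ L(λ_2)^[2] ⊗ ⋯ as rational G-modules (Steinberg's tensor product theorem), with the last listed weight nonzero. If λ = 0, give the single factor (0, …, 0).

Compute c_i = Σ_j M_{ij} v_j with v = (-2624, 304, 160, 398, 647, -1283):
  c_1 = 4*-2624 + 6*304 + 3*160 + -2*398 + 2*647 + -6*-1283 = 4
  c_2 = 0*-2624 + 0*304 + 0*160 + 0*398 + 2*647 + 1*-1283 = 11
  c_3 = -1*-2624 + 0*304 + 0*160 + 0*398 + 0*647 + 2*-1283 = 58
  c_4 = 0*-2624 + -2*304 + 0*160 + 0*398 + -1*647 + -1*-1283 = 28
  c_5 = -3*-2624 + -1*304 + -4*160 + 2*398 + 0*647 + 6*-1283 = 26
  c_6 = 6*-2624 + 2*304 + 6*160 + -3*398 + 0*647 + -12*-1283 = 26
Writing each c_i in base p = 2:
  c_1 = 4 = 0·2^0 + 0·2^1 + 1·2^2
  c_2 = 11 = 1·2^0 + 1·2^1 + 0·2^2 + 1·2^3
  c_3 = 58 = 0·2^0 + 1·2^1 + 0·2^2 + 1·2^3 + 1·2^4 + 1·2^5
  c_4 = 28 = 0·2^0 + 0·2^1 + 1·2^2 + 1·2^3 + 1·2^4
  c_5 = 26 = 0·2^0 + 1·2^1 + 0·2^2 + 1·2^3 + 1·2^4
  c_6 = 26 = 0·2^0 + 1·2^1 + 0·2^2 + 1·2^3 + 1·2^4
p-restricted factor λ_0 = (0, 1, 0, 0, 0, 0)
p-restricted factor λ_1 = (0, 1, 1, 0, 1, 1)
p-restricted factor λ_2 = (1, 0, 0, 1, 0, 0)
p-restricted factor λ_3 = (0, 1, 1, 1, 1, 1)
p-restricted factor λ_4 = (0, 0, 1, 1, 1, 1)
p-restricted factor λ_5 = (0, 0, 1, 0, 0, 0)

((0, 1, 0, 0, 0, 0), (0, 1, 1, 0, 1, 1), (1, 0, 0, 1, 0, 0), (0, 1, 1, 1, 1, 1), (0, 0, 1, 1, 1, 1), (0, 0, 1, 0, 0, 0))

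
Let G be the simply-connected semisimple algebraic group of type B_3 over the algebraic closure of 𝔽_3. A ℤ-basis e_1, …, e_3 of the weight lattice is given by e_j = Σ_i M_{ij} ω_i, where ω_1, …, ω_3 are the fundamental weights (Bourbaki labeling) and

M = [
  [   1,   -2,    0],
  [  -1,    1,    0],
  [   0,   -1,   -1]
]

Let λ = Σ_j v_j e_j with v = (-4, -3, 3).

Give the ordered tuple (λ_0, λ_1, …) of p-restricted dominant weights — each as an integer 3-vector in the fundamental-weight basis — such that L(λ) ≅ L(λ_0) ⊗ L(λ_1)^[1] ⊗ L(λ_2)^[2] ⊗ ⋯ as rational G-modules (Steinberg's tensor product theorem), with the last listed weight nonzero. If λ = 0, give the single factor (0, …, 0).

((2, 1, 0),)

In the fundamental-weight basis, λ has coordinates c = M·v (v = (-4, -3, 3)):
  c_1 = (1)·(-4) + (-2)·(-3) + 0·3 = 2
  c_2 = (-1)·(-4) + (1)·(-3) + 0·3 = 1
  c_3 = (0)·(-4) + (-1)·(-3) + (-1)·(3) = 0
Expand coordinatewise in base 3:
  c_1 = 2 = 2·3^0
  c_2 = 1 = 1·3^0
  c_3 = 0
Factor λ_0 = (2, 1, 0)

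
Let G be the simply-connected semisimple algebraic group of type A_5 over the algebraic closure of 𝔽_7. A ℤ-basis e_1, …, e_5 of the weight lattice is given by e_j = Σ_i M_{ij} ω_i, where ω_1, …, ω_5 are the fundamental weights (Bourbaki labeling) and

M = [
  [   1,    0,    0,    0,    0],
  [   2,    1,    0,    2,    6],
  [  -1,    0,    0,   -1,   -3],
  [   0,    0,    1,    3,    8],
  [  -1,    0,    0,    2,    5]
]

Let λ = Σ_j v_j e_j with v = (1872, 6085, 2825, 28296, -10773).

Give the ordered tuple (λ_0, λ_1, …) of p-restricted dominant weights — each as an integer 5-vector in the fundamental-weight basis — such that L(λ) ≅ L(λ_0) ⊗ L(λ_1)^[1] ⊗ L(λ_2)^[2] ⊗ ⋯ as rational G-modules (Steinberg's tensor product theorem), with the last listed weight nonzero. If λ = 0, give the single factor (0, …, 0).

Compute c_i = Σ_j M_{ij} v_j with v = (1872, 6085, 2825, 28296, -10773):
  c_1 = (1)·(1872) + (0)·(6085) + (0)·(2825) + (0)·(28296) + (0)·(-10773) = 1872
  c_2 = (2)·(1872) + (1)·(6085) + (0)·(2825) + (2)·(28296) + (6)·(-10773) = 1783
  c_3 = (-1)·(1872) + (0)·(6085) + (0)·(2825) + (-1)·(28296) + (-3)·(-10773) = 2151
  c_4 = (0)·(1872) + (0)·(6085) + (1)·(2825) + (3)·(28296) + (8)·(-10773) = 1529
  c_5 = (-1)·(1872) + (0)·(6085) + (0)·(2825) + (2)·(28296) + (5)·(-10773) = 855
Writing each c_i in base p = 7:
  c_1 = 1872 = 3·7^0 + 1·7^1 + 3·7^2 + 5·7^3
  c_2 = 1783 = 5·7^0 + 2·7^1 + 1·7^2 + 5·7^3
  c_3 = 2151 = 2·7^0 + 6·7^1 + 1·7^2 + 6·7^3
  c_4 = 1529 = 3·7^0 + 1·7^1 + 3·7^2 + 4·7^3
  c_5 = 855 = 1·7^0 + 3·7^1 + 3·7^2 + 2·7^3
λ_0 = (3, 5, 2, 3, 1)
λ_1 = (1, 2, 6, 1, 3)
λ_2 = (3, 1, 1, 3, 3)
λ_3 = (5, 5, 6, 4, 2)

((3, 5, 2, 3, 1), (1, 2, 6, 1, 3), (3, 1, 1, 3, 3), (5, 5, 6, 4, 2))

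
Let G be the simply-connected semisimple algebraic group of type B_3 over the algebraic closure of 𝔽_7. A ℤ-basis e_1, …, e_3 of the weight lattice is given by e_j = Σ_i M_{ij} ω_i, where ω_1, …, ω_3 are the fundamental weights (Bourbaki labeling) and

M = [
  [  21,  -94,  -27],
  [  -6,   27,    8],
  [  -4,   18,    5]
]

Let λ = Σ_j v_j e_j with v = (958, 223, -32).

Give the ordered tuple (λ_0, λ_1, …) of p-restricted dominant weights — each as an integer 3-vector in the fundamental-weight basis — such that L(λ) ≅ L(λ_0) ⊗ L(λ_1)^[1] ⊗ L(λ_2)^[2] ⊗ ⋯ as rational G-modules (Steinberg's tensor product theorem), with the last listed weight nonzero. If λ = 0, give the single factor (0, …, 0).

((6, 3, 1), (2, 2, 3))

ω-coordinates c = M·v, v = (958, 223, -32):
  c_1 = 21*958 + -94*223 + -27*-32 = 20
  c_2 = -6*958 + 27*223 + 8*-32 = 17
  c_3 = -4*958 + 18*223 + 5*-32 = 22
Expand coordinatewise in base 7:
  c_1 = 20 = 6·7^0 + 2·7^1
  c_2 = 17 = 3·7^0 + 2·7^1
  c_3 = 22 = 1·7^0 + 3·7^1
Factor λ_0 = (6, 3, 1)
Factor λ_1 = (2, 2, 3)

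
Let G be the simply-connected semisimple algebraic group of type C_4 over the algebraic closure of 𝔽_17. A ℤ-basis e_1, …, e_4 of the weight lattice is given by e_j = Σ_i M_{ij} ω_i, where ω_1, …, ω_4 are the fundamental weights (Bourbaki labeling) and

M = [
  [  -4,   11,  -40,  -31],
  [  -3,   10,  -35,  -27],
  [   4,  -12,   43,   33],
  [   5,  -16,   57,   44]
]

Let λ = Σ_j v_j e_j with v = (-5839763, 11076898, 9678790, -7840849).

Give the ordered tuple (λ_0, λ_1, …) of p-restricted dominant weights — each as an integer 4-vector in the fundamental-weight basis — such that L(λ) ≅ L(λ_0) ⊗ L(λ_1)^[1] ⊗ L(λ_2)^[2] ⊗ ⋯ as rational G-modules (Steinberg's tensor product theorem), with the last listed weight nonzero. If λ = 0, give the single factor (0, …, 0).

Compute c_i = Σ_j M_{ij} v_j with v = (-5839763, 11076898, 9678790, -7840849):
  c_1 = (-4)·(-5839763) + 11·11076898 + (-40)·(9678790) + (-31)·(-7840849) = 1119649
  c_2 = (-3)·(-5839763) + 10·11076898 + (-35)·(9678790) + (-27)·(-7840849) = 1233542
  c_3 = (4)·(-5839763) + (-12)·(11076898) + 43·9678790 + (33)·(-7840849) = 1158125
  c_4 = (5)·(-5839763) + (-16)·(11076898) + 57·9678790 + (44)·(-7840849) = 264491
Expand coordinatewise in base 17:
  c_1 = 1119649 = 12·17^0 + 3·17^1 + 15·17^2 + 6·17^3 + 13·17^4
  c_2 = 1233542 = 5·17^0 + 5·17^1 + 1·17^2 + 13·17^3 + 14·17^4
  c_3 = 1158125 = 0·17^0 + 6·17^1 + 12·17^2 + 14·17^3 + 13·17^4
  c_4 = 264491 = 5·17^0 + 3·17^1 + 14·17^2 + 2·17^3 + 3·17^4
Factor λ_0 = (12, 5, 0, 5)
Factor λ_1 = (3, 5, 6, 3)
Factor λ_2 = (15, 1, 12, 14)
Factor λ_3 = (6, 13, 14, 2)
Factor λ_4 = (13, 14, 13, 3)

((12, 5, 0, 5), (3, 5, 6, 3), (15, 1, 12, 14), (6, 13, 14, 2), (13, 14, 13, 3))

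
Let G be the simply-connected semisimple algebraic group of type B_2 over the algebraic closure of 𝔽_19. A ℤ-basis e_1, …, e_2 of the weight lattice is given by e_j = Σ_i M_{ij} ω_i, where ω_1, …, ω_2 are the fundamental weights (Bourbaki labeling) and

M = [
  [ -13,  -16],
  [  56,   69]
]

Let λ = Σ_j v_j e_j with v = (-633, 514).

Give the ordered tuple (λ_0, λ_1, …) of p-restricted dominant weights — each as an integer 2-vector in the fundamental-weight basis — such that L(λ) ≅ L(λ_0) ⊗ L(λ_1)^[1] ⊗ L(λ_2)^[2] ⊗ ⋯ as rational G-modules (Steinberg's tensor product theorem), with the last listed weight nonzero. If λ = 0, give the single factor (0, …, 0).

((5, 18),)

Converting to the ω-basis (c_i = row i of M dotted with v = (-633, 514)):
  c_1 = (-13)·(-633) + (-16)·(514) = 5
  c_2 = (56)·(-633) + 69·514 = 18
Writing each c_i in base p = 19:
  c_1 = 5 = 5·19^0
  c_2 = 18 = 18·19^0
Factor λ_0 = (5, 18)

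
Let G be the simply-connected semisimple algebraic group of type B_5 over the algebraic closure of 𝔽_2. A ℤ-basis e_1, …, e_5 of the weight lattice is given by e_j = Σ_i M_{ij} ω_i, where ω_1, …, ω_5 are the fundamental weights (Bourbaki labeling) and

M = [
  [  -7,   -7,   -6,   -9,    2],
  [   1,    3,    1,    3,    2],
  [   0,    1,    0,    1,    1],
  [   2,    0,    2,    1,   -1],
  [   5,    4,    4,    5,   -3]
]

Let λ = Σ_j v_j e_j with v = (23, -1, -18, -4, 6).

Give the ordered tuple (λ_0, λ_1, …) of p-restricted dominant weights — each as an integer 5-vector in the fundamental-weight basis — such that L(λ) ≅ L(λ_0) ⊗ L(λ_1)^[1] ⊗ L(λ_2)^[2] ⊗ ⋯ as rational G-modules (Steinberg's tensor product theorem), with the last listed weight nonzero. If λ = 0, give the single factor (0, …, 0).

((0, 0, 1, 0, 1), (1, 1, 0, 0, 0))

Compute c_i = Σ_j M_{ij} v_j with v = (23, -1, -18, -4, 6):
  c_1 = -7*23 + -7*-1 + -6*-18 + -9*-4 + 2*6 = 2
  c_2 = 1*23 + 3*-1 + 1*-18 + 3*-4 + 2*6 = 2
  c_3 = 0*23 + 1*-1 + 0*-18 + 1*-4 + 1*6 = 1
  c_4 = 2*23 + 0*-1 + 2*-18 + 1*-4 + -1*6 = 0
  c_5 = 5*23 + 4*-1 + 4*-18 + 5*-4 + -3*6 = 1
Writing each c_i in base p = 2:
  c_1 = 2 = 0·2^0 + 1·2^1
  c_2 = 2 = 0·2^0 + 1·2^1
  c_3 = 1 = 1·2^0
  c_4 = 0
  c_5 = 1 = 1·2^0
p-restricted factor λ_0 = (0, 0, 1, 0, 1)
p-restricted factor λ_1 = (1, 1, 0, 0, 0)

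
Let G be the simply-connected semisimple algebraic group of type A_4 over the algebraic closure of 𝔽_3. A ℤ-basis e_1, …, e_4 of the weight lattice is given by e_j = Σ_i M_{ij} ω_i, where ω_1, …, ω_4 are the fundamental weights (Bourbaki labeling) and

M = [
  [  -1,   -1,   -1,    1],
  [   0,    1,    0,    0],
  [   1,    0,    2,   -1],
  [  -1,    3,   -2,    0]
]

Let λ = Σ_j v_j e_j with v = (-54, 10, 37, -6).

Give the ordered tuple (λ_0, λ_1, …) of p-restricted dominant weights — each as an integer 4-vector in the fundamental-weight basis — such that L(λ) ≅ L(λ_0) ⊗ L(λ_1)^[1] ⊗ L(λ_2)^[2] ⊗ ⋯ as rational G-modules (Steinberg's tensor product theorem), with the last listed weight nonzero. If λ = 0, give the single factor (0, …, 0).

Converting to the ω-basis (c_i = row i of M dotted with v = (-54, 10, 37, -6)):
  c_1 = -1*-54 + -1*10 + -1*37 + 1*-6 = 1
  c_2 = 0*-54 + 1*10 + 0*37 + 0*-6 = 10
  c_3 = 1*-54 + 0*10 + 2*37 + -1*-6 = 26
  c_4 = -1*-54 + 3*10 + -2*37 + 0*-6 = 10
Base-3 expansion of each c_i:
  c_1 = 1 = 1·3^0
  c_2 = 10 = 1·3^0 + 0·3^1 + 1·3^2
  c_3 = 26 = 2·3^0 + 2·3^1 + 2·3^2
  c_4 = 10 = 1·3^0 + 0·3^1 + 1·3^2
p-restricted factor λ_0 = (1, 1, 2, 1)
p-restricted factor λ_1 = (0, 0, 2, 0)
p-restricted factor λ_2 = (0, 1, 2, 1)

((1, 1, 2, 1), (0, 0, 2, 0), (0, 1, 2, 1))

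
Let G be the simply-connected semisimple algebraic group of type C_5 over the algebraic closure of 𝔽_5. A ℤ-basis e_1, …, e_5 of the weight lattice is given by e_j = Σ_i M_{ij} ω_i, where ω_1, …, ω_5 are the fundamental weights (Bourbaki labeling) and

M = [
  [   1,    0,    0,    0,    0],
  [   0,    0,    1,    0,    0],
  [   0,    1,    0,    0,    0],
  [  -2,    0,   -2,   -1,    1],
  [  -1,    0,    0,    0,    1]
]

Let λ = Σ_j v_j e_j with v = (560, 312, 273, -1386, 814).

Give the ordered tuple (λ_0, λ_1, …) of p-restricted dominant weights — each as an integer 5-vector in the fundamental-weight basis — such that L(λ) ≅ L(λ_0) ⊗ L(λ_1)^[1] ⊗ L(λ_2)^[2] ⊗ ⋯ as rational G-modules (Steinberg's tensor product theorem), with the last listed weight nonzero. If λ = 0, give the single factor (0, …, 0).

Compute c_i = Σ_j M_{ij} v_j with v = (560, 312, 273, -1386, 814):
  c_1 = 1·560 + 0·312 + 0·273 + (0)·(-1386) + 0·814 = 560
  c_2 = 0·560 + 0·312 + 1·273 + (0)·(-1386) + 0·814 = 273
  c_3 = 0·560 + 1·312 + 0·273 + (0)·(-1386) + 0·814 = 312
  c_4 = (-2)·(560) + 0·312 + (-2)·(273) + (-1)·(-1386) + 1·814 = 534
  c_5 = (-1)·(560) + 0·312 + 0·273 + (0)·(-1386) + 1·814 = 254
p = 5; digits c_i = Σ_j d_{ij}·5^j, 0 ≤ d_{ij} < 5:
  c_1 = 560 = 0·5^0 + 2·5^1 + 2·5^2 + 4·5^3
  c_2 = 273 = 3·5^0 + 4·5^1 + 0·5^2 + 2·5^3
  c_3 = 312 = 2·5^0 + 2·5^1 + 2·5^2 + 2·5^3
  c_4 = 534 = 4·5^0 + 1·5^1 + 1·5^2 + 4·5^3
  c_5 = 254 = 4·5^0 + 0·5^1 + 0·5^2 + 2·5^3
λ_0 = (0, 3, 2, 4, 4)
λ_1 = (2, 4, 2, 1, 0)
λ_2 = (2, 0, 2, 1, 0)
λ_3 = (4, 2, 2, 4, 2)

((0, 3, 2, 4, 4), (2, 4, 2, 1, 0), (2, 0, 2, 1, 0), (4, 2, 2, 4, 2))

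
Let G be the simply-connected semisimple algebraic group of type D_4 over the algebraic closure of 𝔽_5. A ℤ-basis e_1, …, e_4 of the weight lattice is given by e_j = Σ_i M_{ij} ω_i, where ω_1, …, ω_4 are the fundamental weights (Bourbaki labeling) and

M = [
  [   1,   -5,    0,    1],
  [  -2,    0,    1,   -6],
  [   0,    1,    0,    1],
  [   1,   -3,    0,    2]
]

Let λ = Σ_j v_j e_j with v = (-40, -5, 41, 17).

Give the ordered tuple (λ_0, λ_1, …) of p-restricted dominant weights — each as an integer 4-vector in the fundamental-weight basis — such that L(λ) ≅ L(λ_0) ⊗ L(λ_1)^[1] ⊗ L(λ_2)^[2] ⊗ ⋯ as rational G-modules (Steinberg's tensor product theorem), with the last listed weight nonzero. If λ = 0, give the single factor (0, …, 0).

((2, 4, 2, 4), (0, 3, 2, 1))

In the fundamental-weight basis, λ has coordinates c = M·v (v = (-40, -5, 41, 17)):
  c_1 = 1*-40 + -5*-5 + 0*41 + 1*17 = 2
  c_2 = -2*-40 + 0*-5 + 1*41 + -6*17 = 19
  c_3 = 0*-40 + 1*-5 + 0*41 + 1*17 = 12
  c_4 = 1*-40 + -3*-5 + 0*41 + 2*17 = 9
Expand coordinatewise in base 5:
  c_1 = 2 = 2·5^0
  c_2 = 19 = 4·5^0 + 3·5^1
  c_3 = 12 = 2·5^0 + 2·5^1
  c_4 = 9 = 4·5^0 + 1·5^1
λ_0 = (2, 4, 2, 4)
λ_1 = (0, 3, 2, 1)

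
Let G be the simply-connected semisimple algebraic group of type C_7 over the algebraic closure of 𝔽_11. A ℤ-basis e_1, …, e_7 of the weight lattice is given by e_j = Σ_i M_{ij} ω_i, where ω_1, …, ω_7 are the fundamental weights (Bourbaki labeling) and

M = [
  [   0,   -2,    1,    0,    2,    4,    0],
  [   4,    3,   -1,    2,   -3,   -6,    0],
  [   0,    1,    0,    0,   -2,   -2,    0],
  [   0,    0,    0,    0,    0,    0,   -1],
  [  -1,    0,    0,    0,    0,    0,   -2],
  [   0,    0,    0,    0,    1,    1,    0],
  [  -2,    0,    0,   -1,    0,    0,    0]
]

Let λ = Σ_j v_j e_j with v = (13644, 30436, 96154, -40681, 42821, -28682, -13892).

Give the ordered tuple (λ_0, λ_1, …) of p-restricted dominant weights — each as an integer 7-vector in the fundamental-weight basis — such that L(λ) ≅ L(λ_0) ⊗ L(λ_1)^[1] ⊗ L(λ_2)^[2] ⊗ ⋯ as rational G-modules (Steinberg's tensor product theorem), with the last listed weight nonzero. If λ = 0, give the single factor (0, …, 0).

((3, 7, 2, 10, 5, 4, 6), (2, 1, 9, 8, 9, 9, 7), (7, 0, 6, 4, 6, 6, 0), (4, 9, 1, 10, 10, 10, 10))

Change of basis e → ω: c = M·v where v = (13644, 30436, 96154, -40681, 42821, -28682, -13892):
  c_1 = 0*13644 + -2*30436 + 1*96154 + 0*-40681 + 2*42821 + 4*-28682 + 0*-13892 = 6196
  c_2 = 4*13644 + 3*30436 + -1*96154 + 2*-40681 + -3*42821 + -6*-28682 + 0*-13892 = 11997
  c_3 = 0*13644 + 1*30436 + 0*96154 + 0*-40681 + -2*42821 + -2*-28682 + 0*-13892 = 2158
  c_4 = 0*13644 + 0*30436 + 0*96154 + 0*-40681 + 0*42821 + 0*-28682 + -1*-13892 = 13892
  c_5 = -1*13644 + 0*30436 + 0*96154 + 0*-40681 + 0*42821 + 0*-28682 + -2*-13892 = 14140
  c_6 = 0*13644 + 0*30436 + 0*96154 + 0*-40681 + 1*42821 + 1*-28682 + 0*-13892 = 14139
  c_7 = -2*13644 + 0*30436 + 0*96154 + -1*-40681 + 0*42821 + 0*-28682 + 0*-13892 = 13393
Writing each c_i in base p = 11:
  c_1 = 6196 = 3·11^0 + 2·11^1 + 7·11^2 + 4·11^3
  c_2 = 11997 = 7·11^0 + 1·11^1 + 0·11^2 + 9·11^3
  c_3 = 2158 = 2·11^0 + 9·11^1 + 6·11^2 + 1·11^3
  c_4 = 13892 = 10·11^0 + 8·11^1 + 4·11^2 + 10·11^3
  c_5 = 14140 = 5·11^0 + 9·11^1 + 6·11^2 + 10·11^3
  c_6 = 14139 = 4·11^0 + 9·11^1 + 6·11^2 + 10·11^3
  c_7 = 13393 = 6·11^0 + 7·11^1 + 0·11^2 + 10·11^3
Factor λ_0 = (3, 7, 2, 10, 5, 4, 6)
Factor λ_1 = (2, 1, 9, 8, 9, 9, 7)
Factor λ_2 = (7, 0, 6, 4, 6, 6, 0)
Factor λ_3 = (4, 9, 1, 10, 10, 10, 10)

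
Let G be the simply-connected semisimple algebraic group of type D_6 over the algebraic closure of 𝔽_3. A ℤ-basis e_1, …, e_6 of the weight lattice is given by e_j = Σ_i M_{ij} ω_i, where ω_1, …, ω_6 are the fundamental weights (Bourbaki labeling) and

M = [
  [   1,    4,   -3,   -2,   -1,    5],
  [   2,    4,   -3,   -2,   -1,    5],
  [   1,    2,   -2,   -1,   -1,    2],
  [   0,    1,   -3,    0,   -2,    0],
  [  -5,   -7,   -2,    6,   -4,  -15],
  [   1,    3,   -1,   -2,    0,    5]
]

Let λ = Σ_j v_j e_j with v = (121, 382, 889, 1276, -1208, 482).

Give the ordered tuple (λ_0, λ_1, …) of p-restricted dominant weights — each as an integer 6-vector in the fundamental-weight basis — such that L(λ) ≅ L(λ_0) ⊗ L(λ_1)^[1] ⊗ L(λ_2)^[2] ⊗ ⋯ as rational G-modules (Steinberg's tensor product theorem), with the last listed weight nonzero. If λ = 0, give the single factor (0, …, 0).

((0, 1, 0, 2, 0, 2), (1, 2, 1, 1, 1, 0), (2, 0, 0, 2, 1, 2), (1, 0, 0, 1, 1, 2), (0, 2, 0, 1, 2, 2))

ω-coordinates c = M·v, v = (121, 382, 889, 1276, -1208, 482):
  c_1 = 1·121 + 4·382 + (-3)·(889) + (-2)·(1276) + (-1)·(-1208) + 5·482 = 48
  c_2 = 2·121 + 4·382 + (-3)·(889) + (-2)·(1276) + (-1)·(-1208) + 5·482 = 169
  c_3 = 1·121 + 2·382 + (-2)·(889) + (-1)·(1276) + (-1)·(-1208) + 2·482 = 3
  c_4 = 0·121 + 1·382 + (-3)·(889) + 0·1276 + (-2)·(-1208) + 0·482 = 131
  c_5 = (-5)·(121) + (-7)·(382) + (-2)·(889) + 6·1276 + (-4)·(-1208) + (-15)·(482) = 201
  c_6 = 1·121 + 3·382 + (-1)·(889) + (-2)·(1276) + (0)·(-1208) + 5·482 = 236
Writing each c_i in base p = 3:
  c_1 = 48 = 0·3^0 + 1·3^1 + 2·3^2 + 1·3^3
  c_2 = 169 = 1·3^0 + 2·3^1 + 0·3^2 + 0·3^3 + 2·3^4
  c_3 = 3 = 0·3^0 + 1·3^1
  c_4 = 131 = 2·3^0 + 1·3^1 + 2·3^2 + 1·3^3 + 1·3^4
  c_5 = 201 = 0·3^0 + 1·3^1 + 1·3^2 + 1·3^3 + 2·3^4
  c_6 = 236 = 2·3^0 + 0·3^1 + 2·3^2 + 2·3^3 + 2·3^4
λ_0 = (0, 1, 0, 2, 0, 2)
λ_1 = (1, 2, 1, 1, 1, 0)
λ_2 = (2, 0, 0, 2, 1, 2)
λ_3 = (1, 0, 0, 1, 1, 2)
λ_4 = (0, 2, 0, 1, 2, 2)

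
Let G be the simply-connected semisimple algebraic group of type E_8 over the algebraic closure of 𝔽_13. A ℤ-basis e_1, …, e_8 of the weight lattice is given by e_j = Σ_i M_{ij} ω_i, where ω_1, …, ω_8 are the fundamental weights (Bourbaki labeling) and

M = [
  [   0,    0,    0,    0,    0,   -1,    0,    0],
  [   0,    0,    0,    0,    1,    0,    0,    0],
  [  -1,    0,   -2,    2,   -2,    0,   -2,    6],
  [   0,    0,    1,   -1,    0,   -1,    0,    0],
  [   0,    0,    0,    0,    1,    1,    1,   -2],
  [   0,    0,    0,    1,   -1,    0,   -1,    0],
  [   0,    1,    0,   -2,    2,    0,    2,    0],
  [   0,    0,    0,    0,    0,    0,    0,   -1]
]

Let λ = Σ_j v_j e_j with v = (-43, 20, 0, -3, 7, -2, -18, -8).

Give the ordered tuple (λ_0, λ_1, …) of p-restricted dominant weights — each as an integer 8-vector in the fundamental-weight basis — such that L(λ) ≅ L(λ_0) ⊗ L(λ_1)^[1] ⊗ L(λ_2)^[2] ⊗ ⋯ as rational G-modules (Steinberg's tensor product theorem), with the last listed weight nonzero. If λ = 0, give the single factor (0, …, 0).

In the fundamental-weight basis, λ has coordinates c = M·v (v = (-43, 20, 0, -3, 7, -2, -18, -8)):
  c_1 = 0*-43 + 0*20 + 0*0 + 0*-3 + 0*7 + -1*-2 + 0*-18 + 0*-8 = 2
  c_2 = 0*-43 + 0*20 + 0*0 + 0*-3 + 1*7 + 0*-2 + 0*-18 + 0*-8 = 7
  c_3 = -1*-43 + 0*20 + -2*0 + 2*-3 + -2*7 + 0*-2 + -2*-18 + 6*-8 = 11
  c_4 = 0*-43 + 0*20 + 1*0 + -1*-3 + 0*7 + -1*-2 + 0*-18 + 0*-8 = 5
  c_5 = 0*-43 + 0*20 + 0*0 + 0*-3 + 1*7 + 1*-2 + 1*-18 + -2*-8 = 3
  c_6 = 0*-43 + 0*20 + 0*0 + 1*-3 + -1*7 + 0*-2 + -1*-18 + 0*-8 = 8
  c_7 = 0*-43 + 1*20 + 0*0 + -2*-3 + 2*7 + 0*-2 + 2*-18 + 0*-8 = 4
  c_8 = 0*-43 + 0*20 + 0*0 + 0*-3 + 0*7 + 0*-2 + 0*-18 + -1*-8 = 8
Base-13 expansion of each c_i:
  c_1 = 2 = 2·13^0
  c_2 = 7 = 7·13^0
  c_3 = 11 = 11·13^0
  c_4 = 5 = 5·13^0
  c_5 = 3 = 3·13^0
  c_6 = 8 = 8·13^0
  c_7 = 4 = 4·13^0
  c_8 = 8 = 8·13^0
p-restricted factor λ_0 = (2, 7, 11, 5, 3, 8, 4, 8)

((2, 7, 11, 5, 3, 8, 4, 8),)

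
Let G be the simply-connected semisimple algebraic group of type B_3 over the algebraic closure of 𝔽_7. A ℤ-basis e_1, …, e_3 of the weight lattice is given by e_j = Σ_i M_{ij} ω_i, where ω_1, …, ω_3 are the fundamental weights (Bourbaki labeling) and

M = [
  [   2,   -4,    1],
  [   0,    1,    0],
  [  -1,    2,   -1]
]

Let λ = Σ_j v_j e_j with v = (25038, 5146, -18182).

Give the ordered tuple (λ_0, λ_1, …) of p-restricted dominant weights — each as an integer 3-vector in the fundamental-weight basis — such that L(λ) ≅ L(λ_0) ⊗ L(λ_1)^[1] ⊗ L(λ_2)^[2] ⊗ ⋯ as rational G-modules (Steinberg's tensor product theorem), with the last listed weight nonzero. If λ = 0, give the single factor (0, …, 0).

In the fundamental-weight basis, λ has coordinates c = M·v (v = (25038, 5146, -18182)):
  c_1 = 2·25038 + (-4)·(5146) + (1)·(-18182) = 11310
  c_2 = 0·25038 + 1·5146 + (0)·(-18182) = 5146
  c_3 = (-1)·(25038) + 2·5146 + (-1)·(-18182) = 3436
Expand coordinatewise in base 7:
  c_1 = 11310 = 5·7^0 + 5·7^1 + 6·7^2 + 4·7^3 + 4·7^4
  c_2 = 5146 = 1·7^0 + 0·7^1 + 0·7^2 + 1·7^3 + 2·7^4
  c_3 = 3436 = 6·7^0 + 0·7^1 + 0·7^2 + 3·7^3 + 1·7^4
λ_0 = (5, 1, 6)
λ_1 = (5, 0, 0)
λ_2 = (6, 0, 0)
λ_3 = (4, 1, 3)
λ_4 = (4, 2, 1)

((5, 1, 6), (5, 0, 0), (6, 0, 0), (4, 1, 3), (4, 2, 1))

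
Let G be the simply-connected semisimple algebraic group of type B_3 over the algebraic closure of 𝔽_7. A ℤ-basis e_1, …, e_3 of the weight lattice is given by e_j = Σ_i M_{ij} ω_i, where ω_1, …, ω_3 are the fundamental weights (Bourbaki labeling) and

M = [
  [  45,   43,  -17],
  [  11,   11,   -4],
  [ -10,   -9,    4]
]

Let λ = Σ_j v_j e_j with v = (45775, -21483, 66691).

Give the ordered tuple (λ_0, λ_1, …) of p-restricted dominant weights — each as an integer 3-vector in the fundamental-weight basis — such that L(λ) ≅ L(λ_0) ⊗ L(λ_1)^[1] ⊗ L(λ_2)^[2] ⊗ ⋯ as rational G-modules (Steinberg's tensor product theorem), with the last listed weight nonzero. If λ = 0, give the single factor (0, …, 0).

In the fundamental-weight basis, λ has coordinates c = M·v (v = (45775, -21483, 66691)):
  c_1 = 45*45775 + 43*-21483 + -17*66691 = 2359
  c_2 = 11*45775 + 11*-21483 + -4*66691 = 448
  c_3 = -10*45775 + -9*-21483 + 4*66691 = 2361
p = 7; digits c_i = Σ_j d_{ij}·7^j, 0 ≤ d_{ij} < 7:
  c_1 = 2359 = 0·7^0 + 1·7^1 + 6·7^2 + 6·7^3
  c_2 = 448 = 0·7^0 + 1·7^1 + 2·7^2 + 1·7^3
  c_3 = 2361 = 2·7^0 + 1·7^1 + 6·7^2 + 6·7^3
p-restricted factor λ_0 = (0, 0, 2)
p-restricted factor λ_1 = (1, 1, 1)
p-restricted factor λ_2 = (6, 2, 6)
p-restricted factor λ_3 = (6, 1, 6)

((0, 0, 2), (1, 1, 1), (6, 2, 6), (6, 1, 6))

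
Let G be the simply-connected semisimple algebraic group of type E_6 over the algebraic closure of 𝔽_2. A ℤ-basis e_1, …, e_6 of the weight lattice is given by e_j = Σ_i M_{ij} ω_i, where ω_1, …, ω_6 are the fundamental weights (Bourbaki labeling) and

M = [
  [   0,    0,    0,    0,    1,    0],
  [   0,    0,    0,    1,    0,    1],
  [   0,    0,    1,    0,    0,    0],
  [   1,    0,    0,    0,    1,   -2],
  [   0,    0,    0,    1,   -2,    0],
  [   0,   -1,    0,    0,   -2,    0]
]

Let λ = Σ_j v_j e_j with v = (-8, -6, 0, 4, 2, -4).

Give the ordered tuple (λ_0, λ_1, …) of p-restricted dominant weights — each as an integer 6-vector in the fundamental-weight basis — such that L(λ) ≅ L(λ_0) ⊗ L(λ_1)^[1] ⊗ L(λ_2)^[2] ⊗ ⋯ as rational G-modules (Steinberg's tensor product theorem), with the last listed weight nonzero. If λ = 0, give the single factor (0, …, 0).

((0, 0, 0, 0, 0, 0), (1, 0, 0, 1, 0, 1))

ω-coordinates c = M·v, v = (-8, -6, 0, 4, 2, -4):
  c_1 = (0)·(-8) + (0)·(-6) + 0·0 + 0·4 + 1·2 + (0)·(-4) = 2
  c_2 = (0)·(-8) + (0)·(-6) + 0·0 + 1·4 + 0·2 + (1)·(-4) = 0
  c_3 = (0)·(-8) + (0)·(-6) + 1·0 + 0·4 + 0·2 + (0)·(-4) = 0
  c_4 = (1)·(-8) + (0)·(-6) + 0·0 + 0·4 + 1·2 + (-2)·(-4) = 2
  c_5 = (0)·(-8) + (0)·(-6) + 0·0 + 1·4 + (-2)·(2) + (0)·(-4) = 0
  c_6 = (0)·(-8) + (-1)·(-6) + 0·0 + 0·4 + (-2)·(2) + (0)·(-4) = 2
Expand coordinatewise in base 2:
  c_1 = 2 = 0·2^0 + 1·2^1
  c_2 = 0
  c_3 = 0
  c_4 = 2 = 0·2^0 + 1·2^1
  c_5 = 0
  c_6 = 2 = 0·2^0 + 1·2^1
Factor λ_0 = (0, 0, 0, 0, 0, 0)
Factor λ_1 = (1, 0, 0, 1, 0, 1)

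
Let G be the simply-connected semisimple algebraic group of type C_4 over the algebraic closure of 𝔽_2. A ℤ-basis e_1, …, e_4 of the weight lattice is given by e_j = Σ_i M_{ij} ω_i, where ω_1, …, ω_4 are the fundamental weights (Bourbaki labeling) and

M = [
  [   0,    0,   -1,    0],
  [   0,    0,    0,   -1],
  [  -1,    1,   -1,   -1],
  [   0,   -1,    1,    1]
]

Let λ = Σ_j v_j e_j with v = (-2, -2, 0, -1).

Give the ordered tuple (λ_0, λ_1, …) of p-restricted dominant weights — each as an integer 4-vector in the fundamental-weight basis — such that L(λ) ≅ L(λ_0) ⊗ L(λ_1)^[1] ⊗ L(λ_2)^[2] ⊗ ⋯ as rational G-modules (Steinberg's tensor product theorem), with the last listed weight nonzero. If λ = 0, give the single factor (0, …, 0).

In the fundamental-weight basis, λ has coordinates c = M·v (v = (-2, -2, 0, -1)):
  c_1 = (0)·(-2) + (0)·(-2) + (-1)·(0) + (0)·(-1) = 0
  c_2 = (0)·(-2) + (0)·(-2) + (0)·(0) + (-1)·(-1) = 1
  c_3 = (-1)·(-2) + (1)·(-2) + (-1)·(0) + (-1)·(-1) = 1
  c_4 = (0)·(-2) + (-1)·(-2) + (1)·(0) + (1)·(-1) = 1
Base-2 expansion of each c_i:
  c_1 = 0
  c_2 = 1 = 1·2^0
  c_3 = 1 = 1·2^0
  c_4 = 1 = 1·2^0
Factor λ_0 = (0, 1, 1, 1)

((0, 1, 1, 1),)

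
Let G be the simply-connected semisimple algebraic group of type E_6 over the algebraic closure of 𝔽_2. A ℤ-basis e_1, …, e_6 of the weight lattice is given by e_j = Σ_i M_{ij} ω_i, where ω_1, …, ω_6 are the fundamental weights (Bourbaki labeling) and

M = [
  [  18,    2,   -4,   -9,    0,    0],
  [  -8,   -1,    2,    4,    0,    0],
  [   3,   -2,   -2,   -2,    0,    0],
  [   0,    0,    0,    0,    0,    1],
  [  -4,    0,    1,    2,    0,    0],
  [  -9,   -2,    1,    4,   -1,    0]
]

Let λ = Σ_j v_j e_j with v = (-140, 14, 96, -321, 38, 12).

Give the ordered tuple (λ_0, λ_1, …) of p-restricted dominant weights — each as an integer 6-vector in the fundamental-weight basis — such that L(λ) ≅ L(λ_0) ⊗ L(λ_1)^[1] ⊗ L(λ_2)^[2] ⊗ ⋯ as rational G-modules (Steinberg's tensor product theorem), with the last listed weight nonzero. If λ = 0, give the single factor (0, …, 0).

((1, 0, 0, 0, 0, 0), (0, 1, 1, 0, 1, 1), (1, 1, 0, 1, 1, 1), (1, 1, 0, 1, 1, 0))

Change of basis e → ω: c = M·v where v = (-140, 14, 96, -321, 38, 12):
  c_1 = (18)·(-140) + (2)·(14) + (-4)·(96) + (-9)·(-321) + (0)·(38) + (0)·(12) = 13
  c_2 = (-8)·(-140) + (-1)·(14) + (2)·(96) + (4)·(-321) + (0)·(38) + (0)·(12) = 14
  c_3 = (3)·(-140) + (-2)·(14) + (-2)·(96) + (-2)·(-321) + (0)·(38) + (0)·(12) = 2
  c_4 = (0)·(-140) + (0)·(14) + (0)·(96) + (0)·(-321) + (0)·(38) + (1)·(12) = 12
  c_5 = (-4)·(-140) + (0)·(14) + (1)·(96) + (2)·(-321) + (0)·(38) + (0)·(12) = 14
  c_6 = (-9)·(-140) + (-2)·(14) + (1)·(96) + (4)·(-321) + (-1)·(38) + (0)·(12) = 6
Expand coordinatewise in base 2:
  c_1 = 13 = 1·2^0 + 0·2^1 + 1·2^2 + 1·2^3
  c_2 = 14 = 0·2^0 + 1·2^1 + 1·2^2 + 1·2^3
  c_3 = 2 = 0·2^0 + 1·2^1
  c_4 = 12 = 0·2^0 + 0·2^1 + 1·2^2 + 1·2^3
  c_5 = 14 = 0·2^0 + 1·2^1 + 1·2^2 + 1·2^3
  c_6 = 6 = 0·2^0 + 1·2^1 + 1·2^2
Factor λ_0 = (1, 0, 0, 0, 0, 0)
Factor λ_1 = (0, 1, 1, 0, 1, 1)
Factor λ_2 = (1, 1, 0, 1, 1, 1)
Factor λ_3 = (1, 1, 0, 1, 1, 0)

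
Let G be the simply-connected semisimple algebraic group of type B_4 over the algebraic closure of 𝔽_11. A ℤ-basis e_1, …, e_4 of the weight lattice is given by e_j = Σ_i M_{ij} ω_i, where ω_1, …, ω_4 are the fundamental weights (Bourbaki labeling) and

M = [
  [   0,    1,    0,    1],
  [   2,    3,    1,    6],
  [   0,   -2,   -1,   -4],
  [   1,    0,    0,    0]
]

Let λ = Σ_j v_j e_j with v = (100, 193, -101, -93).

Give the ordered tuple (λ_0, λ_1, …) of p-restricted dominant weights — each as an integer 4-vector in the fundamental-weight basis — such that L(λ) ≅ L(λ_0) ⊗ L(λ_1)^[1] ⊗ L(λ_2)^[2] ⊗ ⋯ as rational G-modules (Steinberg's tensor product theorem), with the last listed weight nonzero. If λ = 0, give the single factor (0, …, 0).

((1, 10, 10, 1), (9, 10, 7, 9))

ω-coordinates c = M·v, v = (100, 193, -101, -93):
  c_1 = 0*100 + 1*193 + 0*-101 + 1*-93 = 100
  c_2 = 2*100 + 3*193 + 1*-101 + 6*-93 = 120
  c_3 = 0*100 + -2*193 + -1*-101 + -4*-93 = 87
  c_4 = 1*100 + 0*193 + 0*-101 + 0*-93 = 100
p = 11; digits c_i = Σ_j d_{ij}·11^j, 0 ≤ d_{ij} < 11:
  c_1 = 100 = 1·11^0 + 9·11^1
  c_2 = 120 = 10·11^0 + 10·11^1
  c_3 = 87 = 10·11^0 + 7·11^1
  c_4 = 100 = 1·11^0 + 9·11^1
λ_0 = (1, 10, 10, 1)
λ_1 = (9, 10, 7, 9)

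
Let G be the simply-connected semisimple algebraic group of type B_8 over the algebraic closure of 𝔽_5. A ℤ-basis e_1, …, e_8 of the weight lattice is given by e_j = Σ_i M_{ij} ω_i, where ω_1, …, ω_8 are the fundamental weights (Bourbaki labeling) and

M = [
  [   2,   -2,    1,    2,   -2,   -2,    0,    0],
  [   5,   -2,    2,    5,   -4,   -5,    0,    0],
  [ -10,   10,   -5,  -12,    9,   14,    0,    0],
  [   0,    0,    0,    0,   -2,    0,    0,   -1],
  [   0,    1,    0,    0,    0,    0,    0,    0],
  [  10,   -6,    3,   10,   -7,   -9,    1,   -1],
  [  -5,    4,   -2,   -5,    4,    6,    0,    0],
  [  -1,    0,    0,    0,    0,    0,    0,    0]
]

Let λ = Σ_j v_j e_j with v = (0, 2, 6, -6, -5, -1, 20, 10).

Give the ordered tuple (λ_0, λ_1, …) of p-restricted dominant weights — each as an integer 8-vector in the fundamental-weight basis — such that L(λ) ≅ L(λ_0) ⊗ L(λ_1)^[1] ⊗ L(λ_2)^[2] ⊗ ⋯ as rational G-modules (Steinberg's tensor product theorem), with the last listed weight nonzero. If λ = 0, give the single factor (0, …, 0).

ω-coordinates c = M·v, v = (0, 2, 6, -6, -5, -1, 20, 10):
  c_1 = (2)·(0) + (-2)·(2) + (1)·(6) + (2)·(-6) + (-2)·(-5) + (-2)·(-1) + (0)·(20) + (0)·(10) = 2
  c_2 = (5)·(0) + (-2)·(2) + (2)·(6) + (5)·(-6) + (-4)·(-5) + (-5)·(-1) + (0)·(20) + (0)·(10) = 3
  c_3 = (-10)·(0) + (10)·(2) + (-5)·(6) + (-12)·(-6) + (9)·(-5) + (14)·(-1) + (0)·(20) + (0)·(10) = 3
  c_4 = (0)·(0) + (0)·(2) + (0)·(6) + (0)·(-6) + (-2)·(-5) + (0)·(-1) + (0)·(20) + (-1)·(10) = 0
  c_5 = (0)·(0) + (1)·(2) + (0)·(6) + (0)·(-6) + (0)·(-5) + (0)·(-1) + (0)·(20) + (0)·(10) = 2
  c_6 = (10)·(0) + (-6)·(2) + (3)·(6) + (10)·(-6) + (-7)·(-5) + (-9)·(-1) + (1)·(20) + (-1)·(10) = 0
  c_7 = (-5)·(0) + (4)·(2) + (-2)·(6) + (-5)·(-6) + (4)·(-5) + (6)·(-1) + (0)·(20) + (0)·(10) = 0
  c_8 = (-1)·(0) + (0)·(2) + (0)·(6) + (0)·(-6) + (0)·(-5) + (0)·(-1) + (0)·(20) + (0)·(10) = 0
Writing each c_i in base p = 5:
  c_1 = 2 = 2·5^0
  c_2 = 3 = 3·5^0
  c_3 = 3 = 3·5^0
  c_4 = 0
  c_5 = 2 = 2·5^0
  c_6 = 0
  c_7 = 0
  c_8 = 0
p-restricted factor λ_0 = (2, 3, 3, 0, 2, 0, 0, 0)

((2, 3, 3, 0, 2, 0, 0, 0),)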